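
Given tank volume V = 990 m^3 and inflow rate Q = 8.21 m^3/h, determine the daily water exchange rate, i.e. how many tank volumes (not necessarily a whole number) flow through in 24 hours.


Daily flow volume = 8.21 m^3/h * 24 h = 197.04 m^3/day
Exchanges = daily flow / tank volume = 197.04 / 990 = 0.19903 exchanges/day

0.19903 exchanges/day


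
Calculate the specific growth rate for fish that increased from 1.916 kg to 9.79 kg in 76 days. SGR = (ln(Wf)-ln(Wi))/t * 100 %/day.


ln(W_f) = ln(9.79) = 2.2813615
ln(W_i) = ln(1.916) = 0.65023968
ln(W_f) - ln(W_i) = 2.2813615 - 0.65023968 = 1.6311218
SGR = 1.6311218 / 76 * 100 = 2.14621 %/day

2.14621 %/day


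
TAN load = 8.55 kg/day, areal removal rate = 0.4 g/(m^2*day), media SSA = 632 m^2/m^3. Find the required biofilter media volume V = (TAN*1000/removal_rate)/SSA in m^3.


A = 8.55*1000 / 0.4 = 21375 m^2
V = 21375 / 632 = 33.8212

33.8212 m^3


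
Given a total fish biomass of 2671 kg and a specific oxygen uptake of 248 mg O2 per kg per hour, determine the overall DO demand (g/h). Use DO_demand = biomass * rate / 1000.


Total O2 consumption (mg/h) = 2671 kg * 248 mg/(kg*h) = 662408 mg/h
Convert to g/h: 662408 / 1000 = 662.408 g/h

662.408 g/h


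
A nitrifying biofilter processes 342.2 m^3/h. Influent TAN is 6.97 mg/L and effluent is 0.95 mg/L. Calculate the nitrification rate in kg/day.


Concentration drop: TAN_in - TAN_out = 6.97 - 0.95 = 6.02 mg/L
Hourly TAN removed = Q * dTAN = 342.2 m^3/h * 6.02 mg/L = 2060.044 g/h  (m^3/h * mg/L = g/h)
Daily TAN removed = 2060.044 * 24 = 49441.056 g/day
Convert to kg/day: 49441.056 / 1000 = 49.441056 kg/day

49.441056 kg/day


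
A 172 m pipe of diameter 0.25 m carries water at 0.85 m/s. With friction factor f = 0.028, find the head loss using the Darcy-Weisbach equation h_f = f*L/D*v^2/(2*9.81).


v^2 = 0.85^2 = 0.7225 m^2/s^2
L/D = 172/0.25 = 688
h_f = f*(L/D)*v^2/(2g) = 0.028 * 688 * 0.7225 / 19.62 = 0.70939 m

0.70939 m


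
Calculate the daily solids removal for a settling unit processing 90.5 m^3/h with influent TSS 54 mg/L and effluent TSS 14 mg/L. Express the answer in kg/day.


Concentration drop: TSS_in - TSS_out = 54 - 14 = 40 mg/L
Hourly solids removed = Q * dTSS = 90.5 m^3/h * 40 mg/L = 3620 g/h  (m^3/h * mg/L = g/h)
Daily solids removed = 3620 * 24 = 86880 g/day
Convert g to kg: 86880 / 1000 = 86.88 kg/day

86.88 kg/day


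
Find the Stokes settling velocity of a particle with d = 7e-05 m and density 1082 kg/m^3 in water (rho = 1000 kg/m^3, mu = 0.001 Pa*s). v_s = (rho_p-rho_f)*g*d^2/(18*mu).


Density difference: rho_p - rho_f = 1082 - 1000 = 82 kg/m^3
d^2 = (7e-05)^2 = 4.9e-09 m^2
Numerator = (rho_p - rho_f) * g * d^2 = 82 * 9.81 * 4.9e-09 = 3.941658e-06
Denominator = 18 * mu = 18 * 0.001 = 0.018
v_s = 3.941658e-06 / 0.018 = 2.18981e-04 m/s
Check: Re = rho_f * v_s * d / mu = 1000 * 2.18981e-04 * 7e-05 / 0.001 = 0.0153 < 1, so Stokes' law applies.

2.18981e-04 m/s


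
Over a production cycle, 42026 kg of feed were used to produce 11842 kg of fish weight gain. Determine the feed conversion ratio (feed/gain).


FCR = feed consumed / weight gained
FCR = 42026 kg / 11842 kg = 3.54889

3.54889


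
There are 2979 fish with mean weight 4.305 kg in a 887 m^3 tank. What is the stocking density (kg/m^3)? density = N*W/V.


Total biomass = 2979 fish * 4.305 kg = 12824.595 kg
Density = total biomass / volume = 12824.595 / 887 = 14.4584 kg/m^3

14.4584 kg/m^3


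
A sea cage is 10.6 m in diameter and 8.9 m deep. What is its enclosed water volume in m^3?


r = d/2 = 10.6/2 = 5.3 m
Base area = pi*r^2 = pi*5.3^2 = 88.247338 m^2
Volume = 88.247338 * 8.9 = 785.401 m^3

785.401 m^3


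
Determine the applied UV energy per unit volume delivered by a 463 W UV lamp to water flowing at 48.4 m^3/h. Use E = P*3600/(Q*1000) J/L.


Energy delivered per hour = 463 W * 3600 s = 1666800 J/h
Volume treated per hour = 48.4 m^3/h * 1000 = 48400 L/h
dose = 1666800 / 48400 = 34.438 J/L

34.438 J/L


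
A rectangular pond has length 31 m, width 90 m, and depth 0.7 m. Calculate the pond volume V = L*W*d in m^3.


Base area = L * W = 31 * 90 = 2790 m^2
Volume = area * depth = 2790 * 0.7 = 1953 m^3

1953 m^3


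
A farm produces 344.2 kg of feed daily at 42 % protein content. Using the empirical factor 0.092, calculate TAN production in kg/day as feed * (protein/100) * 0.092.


Protein in feed = 344.2 * 42/100 = 144.564 kg/day
TAN = protein * 0.092 = 144.564 * 0.092 = 13.299888 kg/day

13.299888 kg/day


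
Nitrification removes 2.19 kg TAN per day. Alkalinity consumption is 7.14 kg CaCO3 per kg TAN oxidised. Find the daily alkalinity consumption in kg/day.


Alkalinity factor: 7.14 kg CaCO3 consumed per kg TAN nitrified
alk = 2.19 kg TAN * 7.14 = 15.6366 kg CaCO3/day

15.6366 kg CaCO3/day


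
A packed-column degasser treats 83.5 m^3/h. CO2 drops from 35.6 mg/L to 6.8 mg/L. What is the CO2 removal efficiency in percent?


CO2_out / CO2_in = 6.8 / 35.6 = 0.19101124
Fraction remaining = 0.19101124
efficiency = (1 - 0.19101124) * 100 = 80.8989 %

80.8989 %


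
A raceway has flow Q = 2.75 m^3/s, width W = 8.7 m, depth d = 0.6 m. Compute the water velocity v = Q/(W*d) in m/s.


Cross-sectional area = W * d = 8.7 * 0.6 = 5.22 m^2
Velocity = Q / A = 2.75 / 5.22 = 0.52682 m/s

0.52682 m/s


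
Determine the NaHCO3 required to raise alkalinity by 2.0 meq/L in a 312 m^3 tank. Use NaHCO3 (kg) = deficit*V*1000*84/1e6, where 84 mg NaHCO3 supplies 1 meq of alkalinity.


Tank volume in L = 312 m^3 * 1000 = 312000 L
Total meq required = 2.0 meq/L * 312000 L = 624000 meq
NaHCO3 mass = 624000 meq * 84 mg/meq / 1e6 = 52.416 kg

52.416 kg


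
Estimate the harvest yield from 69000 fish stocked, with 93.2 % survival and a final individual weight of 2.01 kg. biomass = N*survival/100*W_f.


Survivors = 69000 * 93.2/100 = 64308 fish
Harvest biomass = survivors * W_f = 64308 * 2.01 = 129259.08 kg

129259.08 kg


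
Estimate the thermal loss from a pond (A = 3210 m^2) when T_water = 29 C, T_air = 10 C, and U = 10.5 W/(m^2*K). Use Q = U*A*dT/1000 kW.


Temperature difference dT = 29 - 10 = 19 K
Heat loss (W) = U * A * dT = 10.5 * 3210 * 19 = 640395 W
Convert to kW: 640395 / 1000 = 640.395 kW

640.395 kW


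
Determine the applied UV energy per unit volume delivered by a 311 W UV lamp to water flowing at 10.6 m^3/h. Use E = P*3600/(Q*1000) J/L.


Energy delivered per hour = 311 W * 3600 s = 1119600 J/h
Volume treated per hour = 10.6 m^3/h * 1000 = 10600 L/h
dose = 1119600 / 10600 = 105.623 J/L

105.623 J/L


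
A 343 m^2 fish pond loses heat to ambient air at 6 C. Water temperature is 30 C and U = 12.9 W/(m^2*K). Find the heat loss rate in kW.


Temperature difference dT = 30 - 6 = 24 K
Heat loss (W) = U * A * dT = 12.9 * 343 * 24 = 106192.8 W
Convert to kW: 106192.8 / 1000 = 106.1928 kW

106.1928 kW


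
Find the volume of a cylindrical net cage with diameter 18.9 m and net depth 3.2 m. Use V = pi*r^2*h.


r = d/2 = 18.9/2 = 9.45 m
Base area = pi*r^2 = pi*9.45^2 = 280.55208 m^2
Volume = 280.55208 * 3.2 = 897.767 m^3

897.767 m^3


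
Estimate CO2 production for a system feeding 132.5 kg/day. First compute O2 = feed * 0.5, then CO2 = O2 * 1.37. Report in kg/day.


O2 = 132.5 * 0.5 = 66.25
CO2 = 66.25 * 1.37 = 90.7625

90.7625 kg/day


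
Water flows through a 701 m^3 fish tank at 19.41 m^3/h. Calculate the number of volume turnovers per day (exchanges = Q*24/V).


Daily flow volume = 19.41 m^3/h * 24 h = 465.84 m^3/day
Exchanges = daily flow / tank volume = 465.84 / 701 = 0.664536 exchanges/day

0.664536 exchanges/day


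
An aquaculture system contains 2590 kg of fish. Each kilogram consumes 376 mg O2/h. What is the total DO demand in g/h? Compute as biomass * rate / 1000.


Total O2 consumption (mg/h) = 2590 kg * 376 mg/(kg*h) = 973840 mg/h
Convert to g/h: 973840 / 1000 = 973.84 g/h

973.84 g/h


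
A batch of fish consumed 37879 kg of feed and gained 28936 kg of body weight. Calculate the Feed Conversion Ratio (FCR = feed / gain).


FCR = feed consumed / weight gained
FCR = 37879 kg / 28936 kg = 1.30906

1.30906


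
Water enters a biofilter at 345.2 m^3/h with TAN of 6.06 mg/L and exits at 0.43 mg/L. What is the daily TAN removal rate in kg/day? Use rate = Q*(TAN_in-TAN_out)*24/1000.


Concentration drop: TAN_in - TAN_out = 6.06 - 0.43 = 5.63 mg/L
Hourly TAN removed = Q * dTAN = 345.2 m^3/h * 5.63 mg/L = 1943.476 g/h  (m^3/h * mg/L = g/h)
Daily TAN removed = 1943.476 * 24 = 46643.424 g/day
Convert to kg/day: 46643.424 / 1000 = 46.643424 kg/day

46.643424 kg/day


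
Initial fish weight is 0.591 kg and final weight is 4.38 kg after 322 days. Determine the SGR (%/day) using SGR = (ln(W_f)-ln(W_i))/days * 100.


ln(W_f) = ln(4.38) = 1.4770487
ln(W_i) = ln(0.591) = -0.52593926
ln(W_f) - ln(W_i) = 1.4770487 - -0.52593926 = 2.002988
SGR = 2.002988 / 322 * 100 = 0.622046 %/day

0.622046 %/day


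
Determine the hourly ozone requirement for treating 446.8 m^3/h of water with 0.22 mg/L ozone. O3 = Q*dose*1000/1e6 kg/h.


O3 demand (mg/h) = Q * dose * 1000 = 446.8 * 0.22 * 1000 = 98296 mg/h
Convert mg to kg: 98296 / 1e6 = 0.098296 kg/h

0.098296 kg/h


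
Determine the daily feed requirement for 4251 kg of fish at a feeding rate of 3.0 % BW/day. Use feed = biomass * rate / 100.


Feeding rate fraction = 3.0% / 100 = 0.03
Daily feed = 4251 kg * 0.03 = 127.53 kg/day

127.53 kg/day


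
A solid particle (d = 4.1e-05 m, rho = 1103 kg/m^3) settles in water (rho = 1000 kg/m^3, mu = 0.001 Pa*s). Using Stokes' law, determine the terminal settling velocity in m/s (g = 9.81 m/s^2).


Density difference: rho_p - rho_f = 1103 - 1000 = 103 kg/m^3
d^2 = (4.1e-05)^2 = 1.681e-09 m^2
Numerator = (rho_p - rho_f) * g * d^2 = 103 * 9.81 * 1.681e-09 = 1.6985328e-06
Denominator = 18 * mu = 18 * 0.001 = 0.018
v_s = 1.6985328e-06 / 0.018 = 9.43629e-05 m/s
Check: Re = rho_f * v_s * d / mu = 1000 * 9.43629e-05 * 4.1e-05 / 0.001 = 0.00387 < 1, so Stokes' law applies.

9.43629e-05 m/s


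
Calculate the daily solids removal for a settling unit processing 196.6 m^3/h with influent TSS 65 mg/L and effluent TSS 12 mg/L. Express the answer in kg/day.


Concentration drop: TSS_in - TSS_out = 65 - 12 = 53 mg/L
Hourly solids removed = Q * dTSS = 196.6 m^3/h * 53 mg/L = 10419.8 g/h  (m^3/h * mg/L = g/h)
Daily solids removed = 10419.8 * 24 = 250075.2 g/day
Convert g to kg: 250075.2 / 1000 = 250.0752 kg/day

250.0752 kg/day


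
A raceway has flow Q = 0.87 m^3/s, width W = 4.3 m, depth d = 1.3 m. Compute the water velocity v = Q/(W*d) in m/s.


Cross-sectional area = W * d = 4.3 * 1.3 = 5.59 m^2
Velocity = Q / A = 0.87 / 5.59 = 0.155635 m/s

0.155635 m/s


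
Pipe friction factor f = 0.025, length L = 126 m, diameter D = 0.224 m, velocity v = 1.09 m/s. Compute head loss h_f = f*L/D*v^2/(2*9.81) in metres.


v^2 = 1.09^2 = 1.1881 m^2/s^2
L/D = 126/0.224 = 562.5
h_f = f*(L/D)*v^2/(2g) = 0.025 * 562.5 * 1.1881 / 19.62 = 0.851562 m

0.851562 m


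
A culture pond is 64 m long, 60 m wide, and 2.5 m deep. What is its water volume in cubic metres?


Base area = L * W = 64 * 60 = 3840 m^2
Volume = area * depth = 3840 * 2.5 = 9600 m^3

9600 m^3


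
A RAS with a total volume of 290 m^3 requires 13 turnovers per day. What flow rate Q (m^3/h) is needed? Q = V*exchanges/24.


Daily recirculation volume = 290 m^3 * 13 = 3770 m^3/day
Flow rate Q = daily volume / 24 h = 3770 / 24 = 157.083 m^3/h

157.083 m^3/h


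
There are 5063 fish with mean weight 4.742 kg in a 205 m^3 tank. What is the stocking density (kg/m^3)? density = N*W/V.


Total biomass = 5063 fish * 4.742 kg = 24008.746 kg
Density = total biomass / volume = 24008.746 / 205 = 117.116 kg/m^3

117.116 kg/m^3


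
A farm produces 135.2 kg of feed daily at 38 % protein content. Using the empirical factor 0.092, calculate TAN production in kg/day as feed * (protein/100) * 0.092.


Protein in feed = 135.2 * 38/100 = 51.376 kg/day
TAN = protein * 0.092 = 51.376 * 0.092 = 4.726592 kg/day

4.726592 kg/day


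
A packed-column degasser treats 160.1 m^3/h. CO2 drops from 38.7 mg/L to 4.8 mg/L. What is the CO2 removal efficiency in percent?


CO2_out / CO2_in = 4.8 / 38.7 = 0.12403101
Fraction remaining = 0.12403101
efficiency = (1 - 0.12403101) * 100 = 87.5969 %

87.5969 %


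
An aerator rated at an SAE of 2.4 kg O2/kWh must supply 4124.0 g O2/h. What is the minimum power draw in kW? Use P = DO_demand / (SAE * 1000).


SAE in g O2/kWh = 2.4 * 1000 = 2400 g/kWh
P = DO_demand / SAE_g = 4124.0 / 2400 = 1.71833 kW

1.71833 kW


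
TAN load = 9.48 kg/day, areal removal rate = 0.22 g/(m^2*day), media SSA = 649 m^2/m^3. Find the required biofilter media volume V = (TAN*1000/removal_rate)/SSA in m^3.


A = 9.48*1000 / 0.22 = 43090.909 m^2
V = 43090.909 / 649 = 66.3959

66.3959 m^3


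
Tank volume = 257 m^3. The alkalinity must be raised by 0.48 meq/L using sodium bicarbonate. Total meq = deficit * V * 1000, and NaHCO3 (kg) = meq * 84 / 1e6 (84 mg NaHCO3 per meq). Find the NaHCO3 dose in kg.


Tank volume in L = 257 m^3 * 1000 = 257000 L
Total meq required = 0.48 meq/L * 257000 L = 123360 meq
NaHCO3 mass = 123360 meq * 84 mg/meq / 1e6 = 10.3622 kg

10.3622 kg


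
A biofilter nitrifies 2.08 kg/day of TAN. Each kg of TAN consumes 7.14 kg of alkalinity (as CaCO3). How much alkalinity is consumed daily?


Alkalinity factor: 7.14 kg CaCO3 consumed per kg TAN nitrified
alk = 2.08 kg TAN * 7.14 = 14.8512 kg CaCO3/day

14.8512 kg CaCO3/day


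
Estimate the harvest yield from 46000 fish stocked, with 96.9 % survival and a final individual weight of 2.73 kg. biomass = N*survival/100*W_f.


Survivors = 46000 * 96.9/100 = 44574 fish
Harvest biomass = survivors * W_f = 44574 * 2.73 = 121687.02 kg

121687.02 kg


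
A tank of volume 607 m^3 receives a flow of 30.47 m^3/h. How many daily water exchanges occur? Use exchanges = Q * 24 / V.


Daily flow volume = 30.47 m^3/h * 24 h = 731.28 m^3/day
Exchanges = daily flow / tank volume = 731.28 / 607 = 1.20474 exchanges/day

1.20474 exchanges/day


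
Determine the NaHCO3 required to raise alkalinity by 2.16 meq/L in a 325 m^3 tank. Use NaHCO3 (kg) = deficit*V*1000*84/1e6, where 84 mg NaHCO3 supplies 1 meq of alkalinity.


Tank volume in L = 325 m^3 * 1000 = 325000 L
Total meq required = 2.16 meq/L * 325000 L = 702000 meq
NaHCO3 mass = 702000 meq * 84 mg/meq / 1e6 = 58.968 kg

58.968 kg


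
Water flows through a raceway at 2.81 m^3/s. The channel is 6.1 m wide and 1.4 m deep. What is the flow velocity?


Cross-sectional area = W * d = 6.1 * 1.4 = 8.54 m^2
Velocity = Q / A = 2.81 / 8.54 = 0.32904 m/s

0.32904 m/s


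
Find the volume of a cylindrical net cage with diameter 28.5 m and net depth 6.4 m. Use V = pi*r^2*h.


r = d/2 = 28.5/2 = 14.25 m
Base area = pi*r^2 = pi*14.25^2 = 637.93966 m^2
Volume = 637.93966 * 6.4 = 4082.81 m^3

4082.81 m^3


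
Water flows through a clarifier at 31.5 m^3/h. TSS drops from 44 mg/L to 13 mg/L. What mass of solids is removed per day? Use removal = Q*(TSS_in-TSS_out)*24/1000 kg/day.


Concentration drop: TSS_in - TSS_out = 44 - 13 = 31 mg/L
Hourly solids removed = Q * dTSS = 31.5 m^3/h * 31 mg/L = 976.5 g/h  (m^3/h * mg/L = g/h)
Daily solids removed = 976.5 * 24 = 23436 g/day
Convert g to kg: 23436 / 1000 = 23.436 kg/day

23.436 kg/day


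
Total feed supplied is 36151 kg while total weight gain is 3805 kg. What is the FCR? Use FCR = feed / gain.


FCR = feed consumed / weight gained
FCR = 36151 kg / 3805 kg = 9.50092

9.50092


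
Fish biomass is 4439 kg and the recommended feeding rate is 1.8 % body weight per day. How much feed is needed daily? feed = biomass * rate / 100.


Feeding rate fraction = 1.8% / 100 = 0.018
Daily feed = 4439 kg * 0.018 = 79.902 kg/day

79.902 kg/day


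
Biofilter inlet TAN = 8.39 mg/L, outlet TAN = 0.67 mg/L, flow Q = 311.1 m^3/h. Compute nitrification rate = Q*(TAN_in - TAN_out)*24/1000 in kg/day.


Concentration drop: TAN_in - TAN_out = 8.39 - 0.67 = 7.72 mg/L
Hourly TAN removed = Q * dTAN = 311.1 m^3/h * 7.72 mg/L = 2401.692 g/h  (m^3/h * mg/L = g/h)
Daily TAN removed = 2401.692 * 24 = 57640.608 g/day
Convert to kg/day: 57640.608 / 1000 = 57.640608 kg/day

57.640608 kg/day


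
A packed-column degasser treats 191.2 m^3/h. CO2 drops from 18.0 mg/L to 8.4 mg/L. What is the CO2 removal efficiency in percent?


CO2_out / CO2_in = 8.4 / 18.0 = 0.46666667
Fraction remaining = 0.46666667
efficiency = (1 - 0.46666667) * 100 = 53.3333 %

53.3333 %


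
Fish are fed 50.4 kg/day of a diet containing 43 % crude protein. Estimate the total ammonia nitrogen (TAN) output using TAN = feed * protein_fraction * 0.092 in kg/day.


Protein in feed = 50.4 * 43/100 = 21.672 kg/day
TAN = protein * 0.092 = 21.672 * 0.092 = 1.993824 kg/day

1.993824 kg/day


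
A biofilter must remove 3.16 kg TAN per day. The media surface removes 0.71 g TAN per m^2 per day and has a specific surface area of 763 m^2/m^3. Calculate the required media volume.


A = 3.16*1000 / 0.71 = 4450.7042 m^2
V = 4450.7042 / 763 = 5.83316

5.83316 m^3


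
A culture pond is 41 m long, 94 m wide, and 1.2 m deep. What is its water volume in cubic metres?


Base area = L * W = 41 * 94 = 3854 m^2
Volume = area * depth = 3854 * 1.2 = 4624.8 m^3

4624.8 m^3


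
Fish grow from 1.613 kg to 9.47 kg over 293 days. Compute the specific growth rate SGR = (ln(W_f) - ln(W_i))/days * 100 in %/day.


ln(W_f) = ln(9.47) = 2.2481289
ln(W_i) = ln(1.613) = 0.4780958
ln(W_f) - ln(W_i) = 2.2481289 - 0.4780958 = 1.7700331
SGR = 1.7700331 / 293 * 100 = 0.604107 %/day

0.604107 %/day


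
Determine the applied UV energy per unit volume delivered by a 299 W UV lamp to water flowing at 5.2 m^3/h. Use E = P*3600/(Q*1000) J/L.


Energy delivered per hour = 299 W * 3600 s = 1076400 J/h
Volume treated per hour = 5.2 m^3/h * 1000 = 5200 L/h
dose = 1076400 / 5200 = 207 J/L

207 J/L


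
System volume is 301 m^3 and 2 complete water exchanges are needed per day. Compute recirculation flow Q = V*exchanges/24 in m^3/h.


Daily recirculation volume = 301 m^3 * 2 = 602 m^3/day
Flow rate Q = daily volume / 24 h = 602 / 24 = 25.0833 m^3/h

25.0833 m^3/h


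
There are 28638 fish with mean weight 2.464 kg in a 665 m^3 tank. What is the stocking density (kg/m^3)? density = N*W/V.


Total biomass = 28638 fish * 2.464 kg = 70564.032 kg
Density = total biomass / volume = 70564.032 / 665 = 106.111 kg/m^3

106.111 kg/m^3


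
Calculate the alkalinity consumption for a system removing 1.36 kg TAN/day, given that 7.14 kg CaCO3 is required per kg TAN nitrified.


Alkalinity factor: 7.14 kg CaCO3 consumed per kg TAN nitrified
alk = 1.36 kg TAN * 7.14 = 9.7104 kg CaCO3/day

9.7104 kg CaCO3/day


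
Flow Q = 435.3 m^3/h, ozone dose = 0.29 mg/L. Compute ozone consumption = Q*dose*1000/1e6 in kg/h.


O3 demand (mg/h) = Q * dose * 1000 = 435.3 * 0.29 * 1000 = 126237 mg/h
Convert mg to kg: 126237 / 1e6 = 0.126237 kg/h

0.126237 kg/h


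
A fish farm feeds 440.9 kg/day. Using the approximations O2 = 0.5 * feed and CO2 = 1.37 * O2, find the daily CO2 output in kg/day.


O2 = 440.9 * 0.5 = 220.45
CO2 = 220.45 * 1.37 = 302.0165

302.0165 kg/day


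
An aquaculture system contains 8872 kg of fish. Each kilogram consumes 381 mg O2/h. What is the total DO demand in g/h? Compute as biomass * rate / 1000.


Total O2 consumption (mg/h) = 8872 kg * 381 mg/(kg*h) = 3380232 mg/h
Convert to g/h: 3380232 / 1000 = 3380.232 g/h

3380.232 g/h


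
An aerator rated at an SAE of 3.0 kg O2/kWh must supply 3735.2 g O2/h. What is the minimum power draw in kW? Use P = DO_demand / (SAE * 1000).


SAE in g O2/kWh = 3.0 * 1000 = 3000 g/kWh
P = DO_demand / SAE_g = 3735.2 / 3000 = 1.24507 kW

1.24507 kW


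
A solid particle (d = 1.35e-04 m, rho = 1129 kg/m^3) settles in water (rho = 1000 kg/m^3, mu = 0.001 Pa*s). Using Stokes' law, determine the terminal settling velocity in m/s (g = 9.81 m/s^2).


Density difference: rho_p - rho_f = 1129 - 1000 = 129 kg/m^3
d^2 = (1.35e-04)^2 = 1.8225e-08 m^2
Numerator = (rho_p - rho_f) * g * d^2 = 129 * 9.81 * 1.8225e-08 = 2.3063555e-05
Denominator = 18 * mu = 18 * 0.001 = 0.018
v_s = 2.3063555e-05 / 0.018 = 0.00128131 m/s
Check: Re = rho_f * v_s * d / mu = 1000 * 0.00128131 * 1.35e-04 / 0.001 = 0.173 < 1, so Stokes' law applies.

0.00128131 m/s


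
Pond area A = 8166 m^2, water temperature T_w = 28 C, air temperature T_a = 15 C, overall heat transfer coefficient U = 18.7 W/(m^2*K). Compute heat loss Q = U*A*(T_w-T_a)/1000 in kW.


Temperature difference dT = 28 - 15 = 13 K
Heat loss (W) = U * A * dT = 18.7 * 8166 * 13 = 1985154.6 W
Convert to kW: 1985154.6 / 1000 = 1985.1546 kW

1985.1546 kW


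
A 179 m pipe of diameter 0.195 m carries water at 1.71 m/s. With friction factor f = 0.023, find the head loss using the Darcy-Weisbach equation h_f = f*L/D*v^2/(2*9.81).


v^2 = 1.71^2 = 2.9241 m^2/s^2
L/D = 179/0.195 = 917.94872
h_f = f*(L/D)*v^2/(2g) = 0.023 * 917.94872 * 2.9241 / 19.62 = 3.14659 m

3.14659 m


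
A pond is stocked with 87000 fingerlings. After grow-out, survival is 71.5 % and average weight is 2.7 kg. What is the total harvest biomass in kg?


Survivors = 87000 * 71.5/100 = 62205 fish
Harvest biomass = survivors * W_f = 62205 * 2.7 = 167953.5 kg

167953.5 kg


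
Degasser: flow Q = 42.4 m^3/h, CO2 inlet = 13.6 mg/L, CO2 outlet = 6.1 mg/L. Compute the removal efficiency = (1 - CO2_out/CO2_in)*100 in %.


CO2_out / CO2_in = 6.1 / 13.6 = 0.44852941
Fraction remaining = 0.44852941
efficiency = (1 - 0.44852941) * 100 = 55.1471 %

55.1471 %


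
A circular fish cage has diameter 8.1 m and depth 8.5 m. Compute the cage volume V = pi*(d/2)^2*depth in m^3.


r = d/2 = 8.1/2 = 4.05 m
Base area = pi*r^2 = pi*4.05^2 = 51.529974 m^2
Volume = 51.529974 * 8.5 = 438.005 m^3

438.005 m^3


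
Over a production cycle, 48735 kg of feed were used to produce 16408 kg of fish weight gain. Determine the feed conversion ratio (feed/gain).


FCR = feed consumed / weight gained
FCR = 48735 kg / 16408 kg = 2.9702

2.9702


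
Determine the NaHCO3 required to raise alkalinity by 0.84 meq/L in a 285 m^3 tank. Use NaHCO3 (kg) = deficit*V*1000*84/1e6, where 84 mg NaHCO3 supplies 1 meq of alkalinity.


Tank volume in L = 285 m^3 * 1000 = 285000 L
Total meq required = 0.84 meq/L * 285000 L = 239400 meq
NaHCO3 mass = 239400 meq * 84 mg/meq / 1e6 = 20.1096 kg

20.1096 kg


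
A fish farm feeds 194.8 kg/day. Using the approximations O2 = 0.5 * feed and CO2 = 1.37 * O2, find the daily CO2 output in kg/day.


O2 = 194.8 * 0.5 = 97.4
CO2 = 97.4 * 1.37 = 133.438

133.438 kg/day


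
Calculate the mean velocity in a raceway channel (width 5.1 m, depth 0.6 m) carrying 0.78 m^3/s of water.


Cross-sectional area = W * d = 5.1 * 0.6 = 3.06 m^2
Velocity = Q / A = 0.78 / 3.06 = 0.254902 m/s

0.254902 m/s


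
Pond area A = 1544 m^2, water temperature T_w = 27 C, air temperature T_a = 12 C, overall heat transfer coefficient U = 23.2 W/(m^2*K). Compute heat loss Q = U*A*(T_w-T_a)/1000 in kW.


Temperature difference dT = 27 - 12 = 15 K
Heat loss (W) = U * A * dT = 23.2 * 1544 * 15 = 537312 W
Convert to kW: 537312 / 1000 = 537.312 kW

537.312 kW


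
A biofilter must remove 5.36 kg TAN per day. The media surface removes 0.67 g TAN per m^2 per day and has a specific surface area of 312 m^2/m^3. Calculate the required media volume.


A = 5.36*1000 / 0.67 = 8000 m^2
V = 8000 / 312 = 25.641

25.641 m^3


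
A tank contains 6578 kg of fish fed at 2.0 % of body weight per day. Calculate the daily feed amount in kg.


Feeding rate fraction = 2.0% / 100 = 0.02
Daily feed = 6578 kg * 0.02 = 131.56 kg/day

131.56 kg/day


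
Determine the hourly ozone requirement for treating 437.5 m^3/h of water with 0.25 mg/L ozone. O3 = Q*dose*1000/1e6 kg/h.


O3 demand (mg/h) = Q * dose * 1000 = 437.5 * 0.25 * 1000 = 109375 mg/h
Convert mg to kg: 109375 / 1e6 = 0.109375 kg/h

0.109375 kg/h


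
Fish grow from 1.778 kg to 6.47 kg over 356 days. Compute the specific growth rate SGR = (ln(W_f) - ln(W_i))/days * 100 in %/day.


ln(W_f) = ln(6.47) = 1.8671761
ln(W_i) = ln(1.778) = 0.57548914
ln(W_f) - ln(W_i) = 1.8671761 - 0.57548914 = 1.291687
SGR = 1.291687 / 356 * 100 = 0.362833 %/day

0.362833 %/day


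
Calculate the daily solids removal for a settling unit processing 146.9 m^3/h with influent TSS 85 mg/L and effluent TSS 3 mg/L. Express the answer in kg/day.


Concentration drop: TSS_in - TSS_out = 85 - 3 = 82 mg/L
Hourly solids removed = Q * dTSS = 146.9 m^3/h * 82 mg/L = 12045.8 g/h  (m^3/h * mg/L = g/h)
Daily solids removed = 12045.8 * 24 = 289099.2 g/day
Convert g to kg: 289099.2 / 1000 = 289.0992 kg/day

289.0992 kg/day


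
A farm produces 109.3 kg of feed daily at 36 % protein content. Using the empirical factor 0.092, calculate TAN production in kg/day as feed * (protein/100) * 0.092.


Protein in feed = 109.3 * 36/100 = 39.348 kg/day
TAN = protein * 0.092 = 39.348 * 0.092 = 3.620016 kg/day

3.620016 kg/day


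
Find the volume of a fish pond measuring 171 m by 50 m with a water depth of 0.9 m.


Base area = L * W = 171 * 50 = 8550 m^2
Volume = area * depth = 8550 * 0.9 = 7695 m^3

7695 m^3


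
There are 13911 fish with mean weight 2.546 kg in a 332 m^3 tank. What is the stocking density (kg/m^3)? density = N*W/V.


Total biomass = 13911 fish * 2.546 kg = 35417.406 kg
Density = total biomass / volume = 35417.406 / 332 = 106.679 kg/m^3

106.679 kg/m^3


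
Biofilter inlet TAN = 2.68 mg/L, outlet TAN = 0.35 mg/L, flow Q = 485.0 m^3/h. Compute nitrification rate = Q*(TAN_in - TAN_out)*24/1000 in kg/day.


Concentration drop: TAN_in - TAN_out = 2.68 - 0.35 = 2.33 mg/L
Hourly TAN removed = Q * dTAN = 485.0 m^3/h * 2.33 mg/L = 1130.05 g/h  (m^3/h * mg/L = g/h)
Daily TAN removed = 1130.05 * 24 = 27121.2 g/day
Convert to kg/day: 27121.2 / 1000 = 27.1212 kg/day

27.1212 kg/day


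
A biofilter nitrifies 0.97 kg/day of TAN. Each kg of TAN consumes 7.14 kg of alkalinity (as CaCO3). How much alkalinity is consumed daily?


Alkalinity factor: 7.14 kg CaCO3 consumed per kg TAN nitrified
alk = 0.97 kg TAN * 7.14 = 6.9258 kg CaCO3/day

6.9258 kg CaCO3/day


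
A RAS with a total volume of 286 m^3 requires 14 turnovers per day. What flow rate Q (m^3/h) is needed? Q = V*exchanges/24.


Daily recirculation volume = 286 m^3 * 14 = 4004 m^3/day
Flow rate Q = daily volume / 24 h = 4004 / 24 = 166.833 m^3/h

166.833 m^3/h


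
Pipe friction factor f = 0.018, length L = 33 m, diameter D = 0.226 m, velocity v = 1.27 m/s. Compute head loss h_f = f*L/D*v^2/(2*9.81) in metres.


v^2 = 1.27^2 = 1.6129 m^2/s^2
L/D = 33/0.226 = 146.0177
h_f = f*(L/D)*v^2/(2g) = 0.018 * 146.0177 * 1.6129 / 19.62 = 0.216066 m

0.216066 m


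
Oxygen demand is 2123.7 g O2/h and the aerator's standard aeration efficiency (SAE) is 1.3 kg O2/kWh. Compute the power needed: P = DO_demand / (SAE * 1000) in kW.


SAE in g O2/kWh = 1.3 * 1000 = 1300 g/kWh
P = DO_demand / SAE_g = 2123.7 / 1300 = 1.63362 kW

1.63362 kW


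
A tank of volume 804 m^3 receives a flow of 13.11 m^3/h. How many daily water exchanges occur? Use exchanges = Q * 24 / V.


Daily flow volume = 13.11 m^3/h * 24 h = 314.64 m^3/day
Exchanges = daily flow / tank volume = 314.64 / 804 = 0.391343 exchanges/day

0.391343 exchanges/day


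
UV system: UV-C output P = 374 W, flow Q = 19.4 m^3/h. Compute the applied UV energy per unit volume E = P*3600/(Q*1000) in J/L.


Energy delivered per hour = 374 W * 3600 s = 1346400 J/h
Volume treated per hour = 19.4 m^3/h * 1000 = 19400 L/h
dose = 1346400 / 19400 = 69.4021 J/L

69.4021 J/L


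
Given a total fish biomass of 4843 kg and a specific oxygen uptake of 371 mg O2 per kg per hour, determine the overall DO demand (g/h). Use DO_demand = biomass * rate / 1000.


Total O2 consumption (mg/h) = 4843 kg * 371 mg/(kg*h) = 1796753 mg/h
Convert to g/h: 1796753 / 1000 = 1796.753 g/h

1796.753 g/h


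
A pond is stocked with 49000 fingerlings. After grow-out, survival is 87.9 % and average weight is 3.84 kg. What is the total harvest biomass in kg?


Survivors = 49000 * 87.9/100 = 43071 fish
Harvest biomass = survivors * W_f = 43071 * 3.84 = 165392.64 kg

165392.64 kg


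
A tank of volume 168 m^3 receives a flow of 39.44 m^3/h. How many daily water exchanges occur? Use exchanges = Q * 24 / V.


Daily flow volume = 39.44 m^3/h * 24 h = 946.56 m^3/day
Exchanges = daily flow / tank volume = 946.56 / 168 = 5.63429 exchanges/day

5.63429 exchanges/day


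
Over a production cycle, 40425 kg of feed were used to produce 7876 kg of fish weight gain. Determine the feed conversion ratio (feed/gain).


FCR = feed consumed / weight gained
FCR = 40425 kg / 7876 kg = 5.13268

5.13268


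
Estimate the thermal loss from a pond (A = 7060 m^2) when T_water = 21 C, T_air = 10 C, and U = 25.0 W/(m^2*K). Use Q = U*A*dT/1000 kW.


Temperature difference dT = 21 - 10 = 11 K
Heat loss (W) = U * A * dT = 25.0 * 7060 * 11 = 1941500 W
Convert to kW: 1941500 / 1000 = 1941.5 kW

1941.5 kW


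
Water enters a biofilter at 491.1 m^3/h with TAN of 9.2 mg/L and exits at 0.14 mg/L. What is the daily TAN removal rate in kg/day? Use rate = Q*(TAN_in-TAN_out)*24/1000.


Concentration drop: TAN_in - TAN_out = 9.2 - 0.14 = 9.06 mg/L
Hourly TAN removed = Q * dTAN = 491.1 m^3/h * 9.06 mg/L = 4449.366 g/h  (m^3/h * mg/L = g/h)
Daily TAN removed = 4449.366 * 24 = 106784.784 g/day
Convert to kg/day: 106784.784 / 1000 = 106.784784 kg/day

106.784784 kg/day


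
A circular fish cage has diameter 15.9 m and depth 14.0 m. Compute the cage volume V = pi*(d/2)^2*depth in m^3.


r = d/2 = 15.9/2 = 7.95 m
Base area = pi*r^2 = pi*7.95^2 = 198.55651 m^2
Volume = 198.55651 * 14.0 = 2779.79 m^3

2779.79 m^3


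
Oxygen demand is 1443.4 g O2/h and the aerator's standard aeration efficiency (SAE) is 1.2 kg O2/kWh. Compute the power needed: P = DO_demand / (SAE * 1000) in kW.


SAE in g O2/kWh = 1.2 * 1000 = 1200 g/kWh
P = DO_demand / SAE_g = 1443.4 / 1200 = 1.20283 kW

1.20283 kW


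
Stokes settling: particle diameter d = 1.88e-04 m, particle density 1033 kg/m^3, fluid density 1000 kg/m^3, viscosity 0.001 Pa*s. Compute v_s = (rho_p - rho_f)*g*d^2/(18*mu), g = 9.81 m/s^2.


Density difference: rho_p - rho_f = 1033 - 1000 = 33 kg/m^3
d^2 = (1.88e-04)^2 = 3.5344e-08 m^2
Numerator = (rho_p - rho_f) * g * d^2 = 33 * 9.81 * 3.5344e-08 = 1.1441913e-05
Denominator = 18 * mu = 18 * 0.001 = 0.018
v_s = 1.1441913e-05 / 0.018 = 6.35662e-04 m/s
Check: Re = rho_f * v_s * d / mu = 1000 * 6.35662e-04 * 1.88e-04 / 0.001 = 0.12 < 1, so Stokes' law applies.

6.35662e-04 m/s


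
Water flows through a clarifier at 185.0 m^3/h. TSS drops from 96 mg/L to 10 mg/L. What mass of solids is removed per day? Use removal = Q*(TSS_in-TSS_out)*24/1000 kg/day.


Concentration drop: TSS_in - TSS_out = 96 - 10 = 86 mg/L
Hourly solids removed = Q * dTSS = 185.0 m^3/h * 86 mg/L = 15910 g/h  (m^3/h * mg/L = g/h)
Daily solids removed = 15910 * 24 = 381840 g/day
Convert g to kg: 381840 / 1000 = 381.84 kg/day

381.84 kg/day


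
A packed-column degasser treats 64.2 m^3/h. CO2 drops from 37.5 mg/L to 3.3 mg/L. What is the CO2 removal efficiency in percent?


CO2_out / CO2_in = 3.3 / 37.5 = 0.088
Fraction remaining = 0.088
efficiency = (1 - 0.088) * 100 = 91.2 %

91.2 %


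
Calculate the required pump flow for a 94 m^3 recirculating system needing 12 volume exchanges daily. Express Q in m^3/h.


Daily recirculation volume = 94 m^3 * 12 = 1128 m^3/day
Flow rate Q = daily volume / 24 h = 1128 / 24 = 47 m^3/h

47 m^3/h


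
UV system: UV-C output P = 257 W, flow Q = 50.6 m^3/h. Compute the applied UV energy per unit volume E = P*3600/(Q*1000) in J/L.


Energy delivered per hour = 257 W * 3600 s = 925200 J/h
Volume treated per hour = 50.6 m^3/h * 1000 = 50600 L/h
dose = 925200 / 50600 = 18.2846 J/L

18.2846 J/L


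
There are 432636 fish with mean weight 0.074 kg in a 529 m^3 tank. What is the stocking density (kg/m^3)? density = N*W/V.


Total biomass = 432636 fish * 0.074 kg = 32015.064 kg
Density = total biomass / volume = 32015.064 / 529 = 60.52 kg/m^3

60.52 kg/m^3


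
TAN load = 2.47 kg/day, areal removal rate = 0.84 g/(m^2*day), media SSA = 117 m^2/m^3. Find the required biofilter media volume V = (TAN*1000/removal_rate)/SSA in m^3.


A = 2.47*1000 / 0.84 = 2940.4762 m^2
V = 2940.4762 / 117 = 25.1323

25.1323 m^3


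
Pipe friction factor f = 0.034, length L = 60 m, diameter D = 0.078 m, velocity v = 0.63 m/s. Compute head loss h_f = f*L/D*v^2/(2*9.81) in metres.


v^2 = 0.63^2 = 0.3969 m^2/s^2
L/D = 60/0.078 = 769.23077
h_f = f*(L/D)*v^2/(2g) = 0.034 * 769.23077 * 0.3969 / 19.62 = 0.529076 m

0.529076 m


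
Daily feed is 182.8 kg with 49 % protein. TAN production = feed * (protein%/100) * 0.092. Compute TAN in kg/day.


Protein in feed = 182.8 * 49/100 = 89.572 kg/day
TAN = protein * 0.092 = 89.572 * 0.092 = 8.240624 kg/day

8.240624 kg/day


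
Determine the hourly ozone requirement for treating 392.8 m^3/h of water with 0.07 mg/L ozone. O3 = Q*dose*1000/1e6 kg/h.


O3 demand (mg/h) = Q * dose * 1000 = 392.8 * 0.07 * 1000 = 27496 mg/h
Convert mg to kg: 27496 / 1e6 = 0.027496 kg/h

0.027496 kg/h


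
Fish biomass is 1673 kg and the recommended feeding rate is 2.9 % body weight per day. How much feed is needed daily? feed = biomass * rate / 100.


Feeding rate fraction = 2.9% / 100 = 0.029
Daily feed = 1673 kg * 0.029 = 48.517 kg/day

48.517 kg/day


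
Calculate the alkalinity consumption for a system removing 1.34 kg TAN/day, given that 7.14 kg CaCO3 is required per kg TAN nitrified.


Alkalinity factor: 7.14 kg CaCO3 consumed per kg TAN nitrified
alk = 1.34 kg TAN * 7.14 = 9.5676 kg CaCO3/day

9.5676 kg CaCO3/day


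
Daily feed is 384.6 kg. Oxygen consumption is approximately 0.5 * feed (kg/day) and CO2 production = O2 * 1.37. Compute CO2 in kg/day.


O2 = 384.6 * 0.5 = 192.3
CO2 = 192.3 * 1.37 = 263.451

263.451 kg/day


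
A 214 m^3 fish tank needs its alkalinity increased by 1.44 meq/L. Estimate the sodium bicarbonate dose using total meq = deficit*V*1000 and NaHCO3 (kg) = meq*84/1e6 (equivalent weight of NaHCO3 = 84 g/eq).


Tank volume in L = 214 m^3 * 1000 = 214000 L
Total meq required = 1.44 meq/L * 214000 L = 308160 meq
NaHCO3 mass = 308160 meq * 84 mg/meq / 1e6 = 25.8854 kg

25.8854 kg


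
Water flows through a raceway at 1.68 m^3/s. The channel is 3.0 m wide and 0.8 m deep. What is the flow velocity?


Cross-sectional area = W * d = 3.0 * 0.8 = 2.4 m^2
Velocity = Q / A = 1.68 / 2.4 = 0.7 m/s

0.7 m/s


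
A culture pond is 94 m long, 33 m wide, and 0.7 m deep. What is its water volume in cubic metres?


Base area = L * W = 94 * 33 = 3102 m^2
Volume = area * depth = 3102 * 0.7 = 2171.4 m^3

2171.4 m^3


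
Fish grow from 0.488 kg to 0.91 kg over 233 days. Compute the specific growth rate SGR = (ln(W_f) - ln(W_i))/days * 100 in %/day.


ln(W_f) = ln(0.91) = -0.094310679
ln(W_i) = ln(0.488) = -0.71743987
ln(W_f) - ln(W_i) = -0.094310679 - -0.71743987 = 0.62312919
SGR = 0.62312919 / 233 * 100 = 0.267437 %/day

0.267437 %/day


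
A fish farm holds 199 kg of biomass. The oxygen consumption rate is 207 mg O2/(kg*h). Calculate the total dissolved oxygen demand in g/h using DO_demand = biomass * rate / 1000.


Total O2 consumption (mg/h) = 199 kg * 207 mg/(kg*h) = 41193 mg/h
Convert to g/h: 41193 / 1000 = 41.193 g/h

41.193 g/h


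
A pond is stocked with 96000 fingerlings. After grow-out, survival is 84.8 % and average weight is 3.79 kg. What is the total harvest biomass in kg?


Survivors = 96000 * 84.8/100 = 81408 fish
Harvest biomass = survivors * W_f = 81408 * 3.79 = 308536.32 kg

308536.32 kg


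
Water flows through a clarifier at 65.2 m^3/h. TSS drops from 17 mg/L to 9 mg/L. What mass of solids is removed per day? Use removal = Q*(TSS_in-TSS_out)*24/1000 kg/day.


Concentration drop: TSS_in - TSS_out = 17 - 9 = 8 mg/L
Hourly solids removed = Q * dTSS = 65.2 m^3/h * 8 mg/L = 521.6 g/h  (m^3/h * mg/L = g/h)
Daily solids removed = 521.6 * 24 = 12518.4 g/day
Convert g to kg: 12518.4 / 1000 = 12.5184 kg/day

12.5184 kg/day


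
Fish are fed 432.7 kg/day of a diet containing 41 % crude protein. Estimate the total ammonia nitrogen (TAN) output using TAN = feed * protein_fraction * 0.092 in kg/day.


Protein in feed = 432.7 * 41/100 = 177.407 kg/day
TAN = protein * 0.092 = 177.407 * 0.092 = 16.321444 kg/day

16.321444 kg/day


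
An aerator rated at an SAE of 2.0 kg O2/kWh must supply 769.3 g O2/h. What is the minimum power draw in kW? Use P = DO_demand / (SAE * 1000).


SAE in g O2/kWh = 2.0 * 1000 = 2000 g/kWh
P = DO_demand / SAE_g = 769.3 / 2000 = 0.38465 kW

0.38465 kW


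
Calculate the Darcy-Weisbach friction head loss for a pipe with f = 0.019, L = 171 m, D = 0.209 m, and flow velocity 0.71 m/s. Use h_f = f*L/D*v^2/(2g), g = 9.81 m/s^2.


v^2 = 0.71^2 = 0.5041 m^2/s^2
L/D = 171/0.209 = 818.18182
h_f = f*(L/D)*v^2/(2g) = 0.019 * 818.18182 * 0.5041 / 19.62 = 0.399412 m

0.399412 m


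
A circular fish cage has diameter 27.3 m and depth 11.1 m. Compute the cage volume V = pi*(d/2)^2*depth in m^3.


r = d/2 = 27.3/2 = 13.65 m
Base area = pi*r^2 = pi*13.65^2 = 585.3494 m^2
Volume = 585.3494 * 11.1 = 6497.38 m^3

6497.38 m^3


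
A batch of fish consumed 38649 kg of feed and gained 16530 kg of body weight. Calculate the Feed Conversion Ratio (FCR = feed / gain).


FCR = feed consumed / weight gained
FCR = 38649 kg / 16530 kg = 2.33811

2.33811


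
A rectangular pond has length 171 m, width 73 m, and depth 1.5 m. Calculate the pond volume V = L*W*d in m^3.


Base area = L * W = 171 * 73 = 12483 m^2
Volume = area * depth = 12483 * 1.5 = 18724.5 m^3

18724.5 m^3


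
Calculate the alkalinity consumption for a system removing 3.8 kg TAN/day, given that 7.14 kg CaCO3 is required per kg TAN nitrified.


Alkalinity factor: 7.14 kg CaCO3 consumed per kg TAN nitrified
alk = 3.8 kg TAN * 7.14 = 27.132 kg CaCO3/day

27.132 kg CaCO3/day


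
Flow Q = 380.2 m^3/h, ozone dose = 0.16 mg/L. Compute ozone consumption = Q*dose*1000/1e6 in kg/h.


O3 demand (mg/h) = Q * dose * 1000 = 380.2 * 0.16 * 1000 = 60832 mg/h
Convert mg to kg: 60832 / 1e6 = 0.060832 kg/h

0.060832 kg/h


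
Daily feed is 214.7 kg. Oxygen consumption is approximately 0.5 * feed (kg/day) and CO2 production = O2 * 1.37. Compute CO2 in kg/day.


O2 = 214.7 * 0.5 = 107.35
CO2 = 107.35 * 1.37 = 147.0695

147.0695 kg/day


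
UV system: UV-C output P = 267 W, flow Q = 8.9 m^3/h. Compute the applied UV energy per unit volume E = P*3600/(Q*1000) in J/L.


Energy delivered per hour = 267 W * 3600 s = 961200 J/h
Volume treated per hour = 8.9 m^3/h * 1000 = 8900 L/h
dose = 961200 / 8900 = 108 J/L

108 J/L


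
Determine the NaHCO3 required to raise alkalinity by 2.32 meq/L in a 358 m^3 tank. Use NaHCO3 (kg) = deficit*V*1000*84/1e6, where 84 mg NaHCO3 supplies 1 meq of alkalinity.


Tank volume in L = 358 m^3 * 1000 = 358000 L
Total meq required = 2.32 meq/L * 358000 L = 830560 meq
NaHCO3 mass = 830560 meq * 84 mg/meq / 1e6 = 69.767 kg

69.767 kg


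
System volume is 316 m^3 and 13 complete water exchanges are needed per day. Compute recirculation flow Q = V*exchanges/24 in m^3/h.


Daily recirculation volume = 316 m^3 * 13 = 4108 m^3/day
Flow rate Q = daily volume / 24 h = 4108 / 24 = 171.167 m^3/h

171.167 m^3/h


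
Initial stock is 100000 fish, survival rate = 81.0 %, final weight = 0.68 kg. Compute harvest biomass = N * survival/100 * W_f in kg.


Survivors = 100000 * 81.0/100 = 81000 fish
Harvest biomass = survivors * W_f = 81000 * 0.68 = 55080 kg

55080 kg


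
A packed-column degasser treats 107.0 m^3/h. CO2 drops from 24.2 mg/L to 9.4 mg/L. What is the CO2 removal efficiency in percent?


CO2_out / CO2_in = 9.4 / 24.2 = 0.38842975
Fraction remaining = 0.38842975
efficiency = (1 - 0.38842975) * 100 = 61.157 %

61.157 %
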